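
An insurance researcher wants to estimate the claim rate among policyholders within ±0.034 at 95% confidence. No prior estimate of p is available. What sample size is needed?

Conservative approach: use p = 0.5 (maximizes p(1-p) = 0.25). n = z²(0.25)/E² = 1.96²×0.25/0.034² = 830.8 → n = 831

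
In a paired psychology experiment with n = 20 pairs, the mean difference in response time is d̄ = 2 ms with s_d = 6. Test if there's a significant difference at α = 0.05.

t = d̄/(s_d/√n) = 2/(6/√20) = 1.491. df = 19, critical t = ±2.093. Fail to reject H₀.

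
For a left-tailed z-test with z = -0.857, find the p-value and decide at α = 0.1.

p = P(Z < -0.857) = Φ(-0.857) ≈ 0.1957. Since p ≥ 0.1, fail to reject H₀ (not significant) at α = 0.1.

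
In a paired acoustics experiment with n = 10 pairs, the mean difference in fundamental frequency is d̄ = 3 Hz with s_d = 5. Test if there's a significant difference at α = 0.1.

t = d̄/(s_d/√n) = 3/(5/√10) = 1.897. df = 9, critical t = ±1.833. Reject H₀.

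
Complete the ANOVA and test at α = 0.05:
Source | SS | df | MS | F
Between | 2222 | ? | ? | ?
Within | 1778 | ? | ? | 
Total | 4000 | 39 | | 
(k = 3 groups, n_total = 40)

df_between = 2, df_within = 37. MS_between = 1111.0, MS_within = 48.05. F = 23.12, F_crit ≈ 3.252. Reject H₀.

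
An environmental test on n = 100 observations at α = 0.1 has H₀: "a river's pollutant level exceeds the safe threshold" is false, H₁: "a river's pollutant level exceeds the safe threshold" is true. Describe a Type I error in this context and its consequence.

Type I error: rejecting H₀ when it is true — concluding that a river's pollutant level exceeds the safe threshold when in fact it is not. Consequence: shutting down a compliant factory unnecessarily.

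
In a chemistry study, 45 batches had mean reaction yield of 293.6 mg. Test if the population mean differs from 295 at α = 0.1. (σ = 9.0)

z = (x̄ - μ₀)/(σ/√n) = (293.6 - 295)/(9.0/√45) = -1.043. Critical value: ±1.645. Since |-1.043| ≤ 1.645, Fail to reject H₀.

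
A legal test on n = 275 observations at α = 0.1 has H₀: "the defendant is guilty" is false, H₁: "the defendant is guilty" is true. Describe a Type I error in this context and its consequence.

Type I error: rejecting H₀ when it is true — concluding that the defendant is guilty when in fact it is not. Consequence: convicting an innocent person.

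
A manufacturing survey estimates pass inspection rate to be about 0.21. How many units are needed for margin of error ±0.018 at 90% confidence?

n = z²p(1-p)/E² = 1.645²×0.21×0.79/0.018² = 1385.6 → n = 1386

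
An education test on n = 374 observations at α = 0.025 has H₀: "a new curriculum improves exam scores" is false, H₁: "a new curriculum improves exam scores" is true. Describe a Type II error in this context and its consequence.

Type II error: failing to reject H₀ when it is false — concluding that a new curriculum improves exam scores is not supported when in fact it is. Consequence: keeping the old curriculum when the new one would have helped students.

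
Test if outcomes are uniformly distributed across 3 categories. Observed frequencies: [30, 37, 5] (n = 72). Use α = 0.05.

Expected = 24 each. χ² = Σ(O-E)²/E = 23.583. df = 2, critical value = 5.991. Reject H₀.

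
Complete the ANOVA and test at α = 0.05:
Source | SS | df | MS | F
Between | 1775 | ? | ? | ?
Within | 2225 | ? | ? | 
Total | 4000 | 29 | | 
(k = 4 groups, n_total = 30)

df_between = 3, df_within = 26. MS_between = 591.67, MS_within = 85.58. F = 6.914, F_crit ≈ 2.975. Reject H₀.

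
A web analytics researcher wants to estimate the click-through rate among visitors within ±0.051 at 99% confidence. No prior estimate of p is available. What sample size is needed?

Conservative approach: use p = 0.5 (maximizes p(1-p) = 0.25). n = z²(0.25)/E² = 2.576²×0.25/0.051² = 637.8 → n = 638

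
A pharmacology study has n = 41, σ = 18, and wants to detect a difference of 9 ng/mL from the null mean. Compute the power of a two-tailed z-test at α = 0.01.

SE = σ/√n = 18/√41 = 2.811. Non-centrality λ = d/SE = 9/2.811 = 3.202. Power ≈ Φ(λ - z_{α/2}) = Φ(3.202 - 2.576) = Φ(0.626) = 0.734.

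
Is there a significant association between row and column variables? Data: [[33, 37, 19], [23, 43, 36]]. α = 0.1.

χ² = 6.636. df = 2, critical = 4.605. Reject H₀. Variables are dependent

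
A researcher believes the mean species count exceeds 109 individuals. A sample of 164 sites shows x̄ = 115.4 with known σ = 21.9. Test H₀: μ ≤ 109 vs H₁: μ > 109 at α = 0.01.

z = 3.742. Critical value: 2.33. Reject H₀.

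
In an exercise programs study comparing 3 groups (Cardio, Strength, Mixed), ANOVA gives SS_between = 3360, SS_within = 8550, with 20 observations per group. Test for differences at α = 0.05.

df_between = 2, df_within = 57. F = MS_between/MS_within = 1680.0/150.0 = 11.2. F_crit ≈ 3.159. Reject H₀. At least one mean differs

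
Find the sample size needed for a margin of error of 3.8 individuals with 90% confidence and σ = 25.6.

n = (z*σ/E)² = (1.645×25.6/3.8)² = 122.8 → n = 123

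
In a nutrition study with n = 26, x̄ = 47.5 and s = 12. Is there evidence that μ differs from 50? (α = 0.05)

t = (x̄ - μ₀)/(s/√n) = (47.5 - 50)/(12/√26) = -1.062. df = 25, critical t = ±2.06. Fail to reject H₀.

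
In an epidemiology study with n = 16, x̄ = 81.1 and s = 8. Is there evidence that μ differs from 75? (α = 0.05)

t = (x̄ - μ₀)/(s/√n) = (81.1 - 75)/(8/√16) = 3.05. df = 15, critical t = ±2.131. Reject H₀.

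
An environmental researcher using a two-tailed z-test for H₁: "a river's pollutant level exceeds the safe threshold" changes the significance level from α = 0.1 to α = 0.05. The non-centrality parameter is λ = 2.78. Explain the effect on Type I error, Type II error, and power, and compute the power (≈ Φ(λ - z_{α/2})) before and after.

Decreasing α from 0.1 to 0.05:
• Type I error rate decreases (α is the Type I rate by definition).
• Critical value moves from z_{α/2} = 1.645 to 1.96, so power = Φ(λ - z_{α/2}) goes from Φ(2.78 - 1.645) = 0.872 to Φ(2.78 - 1.96) = 0.794.
• Type II error rate β = 1 - power therefore increases (0.128 → 0.206).
Appropriate when false positives are costly — here, shutting down a compliant factory unnecessarily.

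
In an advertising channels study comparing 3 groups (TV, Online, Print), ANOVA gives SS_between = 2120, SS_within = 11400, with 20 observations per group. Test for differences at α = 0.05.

df_between = 2, df_within = 57. F = MS_between/MS_within = 1060.0/200.0 = 5.3. F_crit ≈ 3.159. Reject H₀. At least one mean differs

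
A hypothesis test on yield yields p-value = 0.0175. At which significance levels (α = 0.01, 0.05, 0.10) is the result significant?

p = 0.0175. Significant at: α = 0.05, 0.1.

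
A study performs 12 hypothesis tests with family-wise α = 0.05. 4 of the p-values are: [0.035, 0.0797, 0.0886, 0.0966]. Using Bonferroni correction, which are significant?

Bonferroni α = 0.05/12 = 0.00417. None of the given p-values are significant.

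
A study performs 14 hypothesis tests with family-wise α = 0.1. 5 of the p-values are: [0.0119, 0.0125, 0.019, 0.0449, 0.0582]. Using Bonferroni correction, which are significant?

Bonferroni α = 0.1/14 = 0.00714. None of the given p-values are significant.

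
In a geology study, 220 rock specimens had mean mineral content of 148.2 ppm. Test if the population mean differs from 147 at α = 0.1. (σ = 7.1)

z = (x̄ - μ₀)/(σ/√n) = (148.2 - 147)/(7.1/√220) = 2.507. Critical value: ±1.645. Since |2.507| > 1.645, Reject H₀.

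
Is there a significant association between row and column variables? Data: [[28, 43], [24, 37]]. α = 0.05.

χ² = 0.0. df = 1, critical = 3.841. Fail to reject H₀. No evidence of dependence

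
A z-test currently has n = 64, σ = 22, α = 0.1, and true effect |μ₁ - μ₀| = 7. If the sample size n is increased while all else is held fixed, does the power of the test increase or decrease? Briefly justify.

Power increases: a larger n shrinks the standard error σ/√n, moving the sampling distribution under H₁ further from the critical value.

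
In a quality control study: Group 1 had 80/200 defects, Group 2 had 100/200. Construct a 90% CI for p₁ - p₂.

p̂₁ = 0.4, p̂₂ = 0.5. Difference = -0.1. CI = (-0.181, -0.019)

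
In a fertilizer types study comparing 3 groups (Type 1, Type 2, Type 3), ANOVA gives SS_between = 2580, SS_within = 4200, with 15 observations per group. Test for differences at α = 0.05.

df_between = 2, df_within = 42. F = MS_between/MS_within = 1290.0/100.0 = 12.9. F_crit ≈ 3.22. Reject H₀. At least one mean differs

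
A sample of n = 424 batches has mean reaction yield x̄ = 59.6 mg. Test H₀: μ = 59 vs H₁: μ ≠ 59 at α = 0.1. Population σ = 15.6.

z = (x̄ - μ₀)/(σ/√n) = (59.6 - 59)/(15.6/√424) = 0.792. Critical value: ±1.645. Since |0.792| ≤ 1.645, Fail to reject H₀.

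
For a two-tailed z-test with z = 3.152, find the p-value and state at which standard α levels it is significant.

p = 2·P(Z > |3.152|) = 2·(1 - Φ(3.152)) ≈ 0.0016. Significant at α = 0.1; Significant at α = 0.05; Significant at α = 0.01.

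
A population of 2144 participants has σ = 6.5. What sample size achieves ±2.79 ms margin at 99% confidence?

Without FPC: n₀ = (2.576×6.5/2.79)² = 36.017. With FPC: n = n₀N/(n₀+N-1) = 35.4 → n = 36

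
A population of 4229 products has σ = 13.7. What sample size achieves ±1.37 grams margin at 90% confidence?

Without FPC: n₀ = (1.645×13.7/1.37)² = 270.602. With FPC: n = n₀N/(n₀+N-1) = 254.4 → n = 255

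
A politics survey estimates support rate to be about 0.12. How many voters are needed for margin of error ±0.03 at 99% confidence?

n = z²p(1-p)/E² = 2.576²×0.12×0.88/0.03² = 778.6 → n = 779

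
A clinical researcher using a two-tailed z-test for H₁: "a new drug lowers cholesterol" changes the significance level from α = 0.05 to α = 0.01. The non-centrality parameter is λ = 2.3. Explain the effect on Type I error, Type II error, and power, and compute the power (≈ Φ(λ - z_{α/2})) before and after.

Decreasing α from 0.05 to 0.01:
• Type I error rate decreases (α is the Type I rate by definition).
• Critical value moves from z_{α/2} = 1.96 to 2.576, so power = Φ(λ - z_{α/2}) goes from Φ(2.3 - 1.96) = 0.633 to Φ(2.3 - 2.576) = 0.391.
• Type II error rate β = 1 - power therefore increases (0.367 → 0.609).
Appropriate when false positives are costly — here, approving an ineffective drug — patients take a useless medication and may skip effective alternatives.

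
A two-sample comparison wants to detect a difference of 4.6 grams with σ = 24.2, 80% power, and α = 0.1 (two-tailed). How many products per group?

n per group = 2(z_α/2 + z_β)²σ²/d² = 2×(1.645 + 0.84)²×24.2²/4.6² = 341.8 → n = 342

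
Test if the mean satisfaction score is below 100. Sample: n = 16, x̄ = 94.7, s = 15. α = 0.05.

t = (94.7 - 100)/(15/√16) = -1.413, df = 15. Critical t = -1.753. Fail to reject H₀.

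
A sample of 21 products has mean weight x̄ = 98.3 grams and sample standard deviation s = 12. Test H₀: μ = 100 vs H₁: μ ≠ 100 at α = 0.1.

t = (x̄ - μ₀)/(s/√n) = (98.3 - 100)/(12/√21) = -0.649. df = 20, critical t = ±1.725. Fail to reject H₀.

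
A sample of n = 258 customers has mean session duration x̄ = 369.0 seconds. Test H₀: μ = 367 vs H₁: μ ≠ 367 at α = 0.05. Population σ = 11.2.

z = (x̄ - μ₀)/(σ/√n) = (369.0 - 367)/(11.2/√258) = 2.868. Critical value: ±1.96. Since |2.868| > 1.96, Reject H₀.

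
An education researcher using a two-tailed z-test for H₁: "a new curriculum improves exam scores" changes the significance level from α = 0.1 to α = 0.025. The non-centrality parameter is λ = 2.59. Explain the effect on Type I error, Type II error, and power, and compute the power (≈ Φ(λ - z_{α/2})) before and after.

Decreasing α from 0.1 to 0.025:
• Type I error rate decreases (α is the Type I rate by definition).
• Critical value moves from z_{α/2} = 1.645 to 2.241, so power = Φ(λ - z_{α/2}) goes from Φ(2.59 - 1.645) = 0.828 to Φ(2.59 - 2.241) = 0.636.
• Type II error rate β = 1 - power therefore increases (0.172 → 0.364).
Appropriate when false positives are costly — here, adopting a curriculum that gives no real benefit — disruption for nothing.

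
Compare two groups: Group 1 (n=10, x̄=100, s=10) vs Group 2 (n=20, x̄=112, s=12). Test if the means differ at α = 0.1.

Pooled sp = 11.4. t = -2.719, df = 28. Critical t = ±1.701. Reject H₀.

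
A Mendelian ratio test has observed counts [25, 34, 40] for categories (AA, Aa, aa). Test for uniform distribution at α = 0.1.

Expected = 33 each. χ² = Σ(O-E)²/E = 3.455. df = 2, critical value = 4.605. Fail to reject H₀.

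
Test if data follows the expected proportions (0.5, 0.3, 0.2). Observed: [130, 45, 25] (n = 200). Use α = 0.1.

Expected: [100.0, 60.0, 40.0]. χ² = 18.375. df = 2, critical = 4.605. Reject H₀.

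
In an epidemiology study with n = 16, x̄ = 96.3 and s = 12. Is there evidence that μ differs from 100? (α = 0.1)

t = (x̄ - μ₀)/(s/√n) = (96.3 - 100)/(12/√16) = -1.233. df = 15, critical t = ±1.753. Fail to reject H₀.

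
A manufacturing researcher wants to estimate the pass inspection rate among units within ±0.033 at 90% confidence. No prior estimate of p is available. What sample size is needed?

Conservative approach: use p = 0.5 (maximizes p(1-p) = 0.25). n = z²(0.25)/E² = 1.645²×0.25/0.033² = 621.2 → n = 622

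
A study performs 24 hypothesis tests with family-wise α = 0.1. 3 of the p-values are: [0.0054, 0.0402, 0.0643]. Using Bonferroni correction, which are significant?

Bonferroni α = 0.1/24 = 0.00417. None of the given p-values are significant.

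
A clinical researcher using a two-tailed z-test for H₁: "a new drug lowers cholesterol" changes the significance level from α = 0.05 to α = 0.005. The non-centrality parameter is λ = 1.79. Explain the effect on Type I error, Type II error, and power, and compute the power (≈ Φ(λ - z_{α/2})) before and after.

Decreasing α from 0.05 to 0.005:
• Type I error rate decreases (α is the Type I rate by definition).
• Critical value moves from z_{α/2} = 1.96 to 2.807, so power = Φ(λ - z_{α/2}) goes from Φ(1.79 - 1.96) = 0.433 to Φ(1.79 - 2.807) = 0.155.
• Type II error rate β = 1 - power therefore increases (0.567 → 0.845).
Appropriate when false positives are costly — here, approving an ineffective drug — patients take a useless medication and may skip effective alternatives.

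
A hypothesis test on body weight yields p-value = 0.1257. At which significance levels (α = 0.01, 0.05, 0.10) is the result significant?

p = 0.1257. Not significant at any of the given levels.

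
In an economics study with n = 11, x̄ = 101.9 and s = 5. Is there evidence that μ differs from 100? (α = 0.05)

t = (x̄ - μ₀)/(s/√n) = (101.9 - 100)/(5/√11) = 1.26. df = 10, critical t = ±2.228. Fail to reject H₀.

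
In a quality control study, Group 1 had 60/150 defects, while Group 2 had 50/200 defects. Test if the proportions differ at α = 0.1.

p̂₁ = 0.4, p̂₂ = 0.25, pooled p̂ = 0.314. z = 2.991. Critical: ±1.645. Reject H₀.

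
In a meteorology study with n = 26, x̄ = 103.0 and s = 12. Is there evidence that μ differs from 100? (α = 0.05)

t = (x̄ - μ₀)/(s/√n) = (103.0 - 100)/(12/√26) = 1.275. df = 25, critical t = ±2.06. Fail to reject H₀.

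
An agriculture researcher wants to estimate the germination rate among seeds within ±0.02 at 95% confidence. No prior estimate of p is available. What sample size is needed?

Conservative approach: use p = 0.5 (maximizes p(1-p) = 0.25). n = z²(0.25)/E² = 1.96²×0.25/0.02² = 2401.0 → n = 2401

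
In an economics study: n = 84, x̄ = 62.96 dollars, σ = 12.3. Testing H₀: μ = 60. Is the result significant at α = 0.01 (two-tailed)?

z = (62.96 - 60)/(12.3/√84) = 2.206. Since |z| ≤ 2.576, not significant at α = 0.01.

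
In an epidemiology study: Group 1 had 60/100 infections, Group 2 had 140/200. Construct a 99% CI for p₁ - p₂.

p̂₁ = 0.6, p̂₂ = 0.7. Difference = -0.1. CI = (-0.251, 0.051)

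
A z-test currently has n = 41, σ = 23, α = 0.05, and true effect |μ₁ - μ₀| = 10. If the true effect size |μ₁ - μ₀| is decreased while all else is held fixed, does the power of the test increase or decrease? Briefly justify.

Power decreases: a smaller true effect decreases the non-centrality λ = |μ₁ - μ₀|/(σ/√n).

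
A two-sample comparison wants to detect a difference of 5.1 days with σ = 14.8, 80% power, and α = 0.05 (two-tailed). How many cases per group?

n per group = 2(z_α/2 + z_β)²σ²/d² = 2×(1.96 + 0.84)²×14.8²/5.1² = 132.05 → n = 133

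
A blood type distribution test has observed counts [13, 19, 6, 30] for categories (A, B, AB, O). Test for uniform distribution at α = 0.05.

Expected = 17 each. χ² = Σ(O-E)²/E = 18.235. df = 3, critical value = 7.815. Reject H₀.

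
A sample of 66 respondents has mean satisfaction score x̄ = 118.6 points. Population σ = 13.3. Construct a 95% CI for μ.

CI = x̄ ± z*(σ/√n) = 118.6 ± 1.96(13.3/√66) = 118.6 ± 3.21 = (115.39, 121.81)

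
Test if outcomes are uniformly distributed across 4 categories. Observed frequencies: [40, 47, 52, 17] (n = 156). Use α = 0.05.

Expected = 39 each. χ² = Σ(O-E)²/E = 18.41. df = 3, critical value = 7.815. Reject H₀.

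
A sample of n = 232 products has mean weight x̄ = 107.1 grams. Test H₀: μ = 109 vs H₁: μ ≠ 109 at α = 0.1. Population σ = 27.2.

z = (x̄ - μ₀)/(σ/√n) = (107.1 - 109)/(27.2/√232) = -1.064. Critical value: ±1.645. Since |-1.064| ≤ 1.645, Fail to reject H₀.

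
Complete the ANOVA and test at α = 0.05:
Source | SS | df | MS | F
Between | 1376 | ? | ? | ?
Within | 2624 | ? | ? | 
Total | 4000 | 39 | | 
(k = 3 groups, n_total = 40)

df_between = 2, df_within = 37. MS_between = 688.0, MS_within = 70.92. F = 9.701, F_crit ≈ 3.252. Reject H₀.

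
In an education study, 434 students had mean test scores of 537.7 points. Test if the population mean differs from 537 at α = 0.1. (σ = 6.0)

z = (x̄ - μ₀)/(σ/√n) = (537.7 - 537)/(6.0/√434) = 2.43. Critical value: ±1.645. Since |2.43| > 1.645, Reject H₀.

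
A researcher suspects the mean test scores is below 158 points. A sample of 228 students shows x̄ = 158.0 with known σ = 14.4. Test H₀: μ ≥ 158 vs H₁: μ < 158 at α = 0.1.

z = 0.0. Critical value: -1.28. Fail to reject H₀.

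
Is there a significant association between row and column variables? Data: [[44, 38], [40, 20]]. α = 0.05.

χ² = 2.426. df = 1, critical = 3.841. Fail to reject H₀. No evidence of dependence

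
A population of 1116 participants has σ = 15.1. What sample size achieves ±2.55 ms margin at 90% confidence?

Without FPC: n₀ = (1.645×15.1/2.55)² = 94.887. With FPC: n = n₀N/(n₀+N-1) = 87.5 → n = 88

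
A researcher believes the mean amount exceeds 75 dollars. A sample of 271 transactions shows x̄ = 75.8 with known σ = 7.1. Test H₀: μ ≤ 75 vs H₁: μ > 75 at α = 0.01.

z = 1.855. Critical value: 2.33. Fail to reject H₀.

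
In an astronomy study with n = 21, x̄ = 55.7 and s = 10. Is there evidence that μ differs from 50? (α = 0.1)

t = (x̄ - μ₀)/(s/√n) = (55.7 - 50)/(10/√21) = 2.612. df = 20, critical t = ±1.725. Reject H₀.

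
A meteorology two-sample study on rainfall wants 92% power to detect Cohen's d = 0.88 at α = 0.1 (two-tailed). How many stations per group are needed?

z_{α/2} = 1.645, z_β = Φ⁻¹(0.92) = 1.405. For large effect (d = 0.88): n per group = 2(z_{α/2} + z_β)²/d² = 2(1.645 + 1.405)²/0.88² = 24.03 → 25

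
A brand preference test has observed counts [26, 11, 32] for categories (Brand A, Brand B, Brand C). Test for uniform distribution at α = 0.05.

Expected = 23 each. χ² = Σ(O-E)²/E = 10.174. df = 2, critical value = 5.991. Reject H₀.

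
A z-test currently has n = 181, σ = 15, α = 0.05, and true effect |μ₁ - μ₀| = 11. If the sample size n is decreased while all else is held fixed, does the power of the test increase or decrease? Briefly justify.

Power decreases: a smaller n inflates the standard error σ/√n, pulling the sampling distribution under H₁ back toward the critical value.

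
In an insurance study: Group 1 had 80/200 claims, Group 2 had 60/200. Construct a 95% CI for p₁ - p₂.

p̂₁ = 0.4, p̂₂ = 0.3. Difference = 0.1. CI = (0.007, 0.193)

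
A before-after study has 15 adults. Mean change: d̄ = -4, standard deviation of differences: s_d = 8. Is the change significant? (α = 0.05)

t = d̄/(s_d/√n) = -4/(8/√15) = -1.936. df = 14, critical t = ±2.145. Fail to reject H₀.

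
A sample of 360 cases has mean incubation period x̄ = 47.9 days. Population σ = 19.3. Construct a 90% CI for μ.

CI = x̄ ± z*(σ/√n) = 47.9 ± 1.645(19.3/√360) = 47.9 ± 1.67 = (46.23, 49.57)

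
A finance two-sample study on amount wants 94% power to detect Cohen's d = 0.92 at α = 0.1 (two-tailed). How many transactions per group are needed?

z_{α/2} = 1.645, z_β = Φ⁻¹(0.94) = 1.555. For large effect (d = 0.92): n per group = 2(z_{α/2} + z_β)²/d² = 2(1.645 + 1.555)²/0.92² = 24.2 → 25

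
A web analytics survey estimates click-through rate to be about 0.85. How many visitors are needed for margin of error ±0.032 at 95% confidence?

n = z²p(1-p)/E² = 1.96²×0.85×0.15/0.032² = 478.3 → n = 479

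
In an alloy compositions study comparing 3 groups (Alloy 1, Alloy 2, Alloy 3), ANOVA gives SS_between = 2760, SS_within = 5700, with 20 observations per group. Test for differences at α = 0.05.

df_between = 2, df_within = 57. F = MS_between/MS_within = 1380.0/100.0 = 13.8. F_crit ≈ 3.159. Reject H₀. At least one mean differs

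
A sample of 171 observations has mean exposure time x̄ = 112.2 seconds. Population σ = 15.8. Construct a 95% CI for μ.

CI = x̄ ± z*(σ/√n) = 112.2 ± 1.96(15.8/√171) = 112.2 ± 2.37 = (109.83, 114.57)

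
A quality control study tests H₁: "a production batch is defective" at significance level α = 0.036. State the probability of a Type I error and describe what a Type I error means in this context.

P(Type I error) = α = 0.036. A Type I error is rejecting H₀ when H₀ is actually true (false positive) — here, concluding that a production batch is defective when in fact this is not the case. Consequence: scrapping a good batch — wasted material and cost for no reason.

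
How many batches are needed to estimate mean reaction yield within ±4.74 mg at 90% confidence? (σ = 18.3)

n = (z*σ/E)² = (1.645×18.3/4.74)² = 40.3 → n = 41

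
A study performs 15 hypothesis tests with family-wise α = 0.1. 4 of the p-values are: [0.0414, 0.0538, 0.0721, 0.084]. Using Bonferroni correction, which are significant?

Bonferroni α = 0.1/15 = 0.00667. None of the given p-values are significant.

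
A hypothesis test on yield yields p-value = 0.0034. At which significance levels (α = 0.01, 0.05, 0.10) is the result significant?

p = 0.0034. Significant at: α = 0.01, 0.05, 0.1.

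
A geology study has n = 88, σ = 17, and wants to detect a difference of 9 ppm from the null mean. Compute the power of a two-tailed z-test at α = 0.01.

SE = σ/√n = 17/√88 = 1.812. Non-centrality λ = d/SE = 9/1.812 = 4.966. Power ≈ Φ(λ - z_{α/2}) = Φ(4.966 - 2.576) = Φ(2.39) = 0.992.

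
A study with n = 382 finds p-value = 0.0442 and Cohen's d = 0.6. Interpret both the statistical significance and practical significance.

Statistically significant (p = 0.0442 < 0.05). Cohen's d = 0.6 indicates a medium effect size. Both statistical and practical significance should be considered.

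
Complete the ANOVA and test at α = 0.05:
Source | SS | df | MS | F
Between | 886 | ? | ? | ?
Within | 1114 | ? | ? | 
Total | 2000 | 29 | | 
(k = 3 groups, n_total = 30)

df_between = 2, df_within = 27. MS_between = 443.0, MS_within = 41.26. F = 10.737, F_crit ≈ 3.354. Reject H₀.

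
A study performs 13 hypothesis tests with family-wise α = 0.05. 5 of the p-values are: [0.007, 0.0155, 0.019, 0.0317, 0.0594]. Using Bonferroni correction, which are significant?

Bonferroni α = 0.05/13 = 0.00385. None of the given p-values are significant.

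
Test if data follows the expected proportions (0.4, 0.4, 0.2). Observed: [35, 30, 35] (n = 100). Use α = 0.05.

Expected: [40.0, 40.0, 20.0]. χ² = 14.375. df = 2, critical = 5.991. Reject H₀.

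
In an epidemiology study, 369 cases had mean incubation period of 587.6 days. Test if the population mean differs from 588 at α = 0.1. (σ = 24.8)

z = (x̄ - μ₀)/(σ/√n) = (587.6 - 588)/(24.8/√369) = -0.31. Critical value: ±1.645. Since |-0.31| ≤ 1.645, Fail to reject H₀.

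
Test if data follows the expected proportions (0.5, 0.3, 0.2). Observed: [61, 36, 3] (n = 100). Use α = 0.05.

Expected: [50.0, 30.0, 20.0]. χ² = 18.07. df = 2, critical = 5.991. Reject H₀.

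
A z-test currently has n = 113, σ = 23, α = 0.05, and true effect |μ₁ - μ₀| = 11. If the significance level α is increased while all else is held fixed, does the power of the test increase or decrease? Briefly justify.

Power increases: a larger α lowers the critical value, so more of the H₁ sampling distribution falls in the rejection region.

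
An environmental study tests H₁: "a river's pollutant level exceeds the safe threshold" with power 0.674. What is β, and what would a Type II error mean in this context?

β = 1 - power = 1 - 0.674 = 0.326. A Type II error is failing to reject H₀ when H₀ is false (false negative) — here, failing to conclude that a river's pollutant level exceeds the safe threshold when in fact it is true. Consequence: allowing unsafe pollution to continue.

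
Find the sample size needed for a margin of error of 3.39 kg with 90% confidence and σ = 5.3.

n = (z*σ/E)² = (1.645×5.3/3.39)² = 6.6 → n = 7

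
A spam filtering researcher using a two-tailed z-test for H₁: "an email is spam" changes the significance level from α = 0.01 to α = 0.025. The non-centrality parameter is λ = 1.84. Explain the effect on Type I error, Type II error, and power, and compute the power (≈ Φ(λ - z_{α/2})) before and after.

Increasing α from 0.01 to 0.025:
• Type I error rate increases (α is the Type I rate by definition).
• Critical value moves from z_{α/2} = 2.576 to 2.241, so power = Φ(λ - z_{α/2}) goes from Φ(1.84 - 2.576) = 0.231 to Φ(1.84 - 2.241) = 0.344.
• Type II error rate β = 1 - power therefore decreases (0.769 → 0.656).
Appropriate when false negatives are costly — here, a spam email lands in the inbox.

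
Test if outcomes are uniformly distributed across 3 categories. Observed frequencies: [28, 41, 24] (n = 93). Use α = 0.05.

Expected = 31 each. χ² = Σ(O-E)²/E = 5.097. df = 2, critical value = 5.991. Fail to reject H₀.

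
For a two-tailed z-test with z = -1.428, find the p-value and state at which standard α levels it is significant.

p = 2·P(Z > |-1.428|) = 2·(1 - Φ(1.428)) ≈ 0.1533. Not significant at any standard level.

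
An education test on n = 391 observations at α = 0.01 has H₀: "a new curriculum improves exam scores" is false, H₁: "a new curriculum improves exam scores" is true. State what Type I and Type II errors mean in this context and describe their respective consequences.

Type I (false positive): concluding that a new curriculum improves exam scores when it is not — adopting a curriculum that gives no real benefit — disruption for nothing. Type II (false negative): failing to conclude that a new curriculum improves exam scores when it is — keeping the old curriculum when the new one would have helped students. Which is costlier depends on domain priorities and is a judgement call rather than a statistical fact.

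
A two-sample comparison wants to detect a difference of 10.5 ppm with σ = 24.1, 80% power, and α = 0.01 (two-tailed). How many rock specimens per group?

n per group = 2(z_α/2 + z_β)²σ²/d² = 2×(2.576 + 0.84)²×24.1²/10.5² = 122.9 → n = 123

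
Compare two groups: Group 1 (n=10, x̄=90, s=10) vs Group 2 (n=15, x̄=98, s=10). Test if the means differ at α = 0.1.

Pooled sp = 10.0. t = -1.96, df = 23. Critical t = ±1.714. Reject H₀.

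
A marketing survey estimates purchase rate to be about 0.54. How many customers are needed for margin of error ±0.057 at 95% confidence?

n = z²p(1-p)/E² = 1.96²×0.54×0.46/0.057² = 293.7 → n = 294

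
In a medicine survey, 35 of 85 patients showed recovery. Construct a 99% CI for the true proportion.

p̂ = 0.412. CI = p̂ ± z*√(p̂(1-p̂)/n) = (0.274, 0.549)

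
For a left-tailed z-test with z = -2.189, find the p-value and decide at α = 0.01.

p = P(Z < -2.189) = Φ(-2.189) ≈ 0.0143. Since p ≥ 0.01, fail to reject H₀ (not significant) at α = 0.01.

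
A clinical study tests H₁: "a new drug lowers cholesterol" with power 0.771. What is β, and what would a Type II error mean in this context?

β = 1 - power = 1 - 0.771 = 0.229. A Type II error is failing to reject H₀ when H₀ is false (false negative) — here, failing to conclude that a new drug lowers cholesterol when in fact it is true. Consequence: shelving an effective drug — patients miss out on a treatment that would have helped.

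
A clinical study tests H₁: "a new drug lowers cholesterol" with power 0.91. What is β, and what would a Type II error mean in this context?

β = 1 - power = 1 - 0.91 = 0.09. A Type II error is failing to reject H₀ when H₀ is false (false negative) — here, failing to conclude that a new drug lowers cholesterol when in fact it is true. Consequence: shelving an effective drug — patients miss out on a treatment that would have helped.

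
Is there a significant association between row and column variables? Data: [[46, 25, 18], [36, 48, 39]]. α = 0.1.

χ² = 11.034. df = 2, critical = 4.605. Reject H₀. Variables are dependent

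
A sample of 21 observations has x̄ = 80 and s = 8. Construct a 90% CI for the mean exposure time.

CI = x̄ ± t*(s/√n) = 80 ± 1.725(8/√21) = (76.99, 83.01)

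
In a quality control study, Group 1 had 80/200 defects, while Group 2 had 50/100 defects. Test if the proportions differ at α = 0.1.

p̂₁ = 0.4, p̂₂ = 0.5, pooled p̂ = 0.433. z = -1.648. Critical: ±1.645. Reject H₀.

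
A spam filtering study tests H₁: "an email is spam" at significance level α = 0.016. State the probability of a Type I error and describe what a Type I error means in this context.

P(Type I error) = α = 0.016. A Type I error is rejecting H₀ when H₀ is actually true (false positive) — here, concluding that an email is spam when in fact this is not the case. Consequence: a legitimate email is sent to the spam folder and the user misses it.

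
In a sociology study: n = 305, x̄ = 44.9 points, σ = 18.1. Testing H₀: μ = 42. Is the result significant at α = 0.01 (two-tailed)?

z = (44.9 - 42)/(18.1/√305) = 2.798. Since |z| > 2.576, significant at α = 0.01.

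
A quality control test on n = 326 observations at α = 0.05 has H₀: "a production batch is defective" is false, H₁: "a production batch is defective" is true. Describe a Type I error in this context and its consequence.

Type I error: rejecting H₀ when it is true — concluding that a production batch is defective when in fact it is not. Consequence: scrapping a good batch — wasted material and cost for no reason.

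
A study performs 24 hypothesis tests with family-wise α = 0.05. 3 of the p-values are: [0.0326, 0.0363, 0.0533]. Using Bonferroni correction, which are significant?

Bonferroni α = 0.05/24 = 0.00208. None of the given p-values are significant.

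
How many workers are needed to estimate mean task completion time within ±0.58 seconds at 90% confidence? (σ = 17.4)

n = (z*σ/E)² = (1.645×17.4/0.58)² = 2435.4 → n = 2436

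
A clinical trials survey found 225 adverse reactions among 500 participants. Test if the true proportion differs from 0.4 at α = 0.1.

p̂ = 0.45, p₀ = 0.4. z = (p̂ - p₀)/√(p₀(1-p₀)/n) = 2.282. Critical: ±1.645. Reject H₀.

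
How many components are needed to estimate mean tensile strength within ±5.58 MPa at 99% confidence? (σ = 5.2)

n = (z*σ/E)² = (2.576×5.2/5.58)² = 5.8 → n = 6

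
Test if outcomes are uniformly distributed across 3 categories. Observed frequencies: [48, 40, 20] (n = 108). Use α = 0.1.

Expected = 36 each. χ² = Σ(O-E)²/E = 11.556. df = 2, critical value = 4.605. Reject H₀.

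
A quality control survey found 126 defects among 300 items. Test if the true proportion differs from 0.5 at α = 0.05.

p̂ = 0.42, p₀ = 0.5. z = (p̂ - p₀)/√(p₀(1-p₀)/n) = -2.771. Critical: ±1.96. Reject H₀.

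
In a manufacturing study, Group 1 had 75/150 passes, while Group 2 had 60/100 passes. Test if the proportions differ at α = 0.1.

p̂₁ = 0.5, p̂₂ = 0.6, pooled p̂ = 0.54. z = -1.554. Critical: ±1.645. Fail to reject H₀.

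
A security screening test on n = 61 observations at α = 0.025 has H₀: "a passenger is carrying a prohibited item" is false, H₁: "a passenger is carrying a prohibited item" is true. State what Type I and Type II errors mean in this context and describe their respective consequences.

Type I (false positive): concluding that a passenger is carrying a prohibited item when it is not — detaining an innocent passenger — delay and inconvenience. Type II (false negative): failing to conclude that a passenger is carrying a prohibited item when it is — letting a prohibited item through — security breach. Which is costlier depends on domain priorities and is a judgement call rather than a statistical fact.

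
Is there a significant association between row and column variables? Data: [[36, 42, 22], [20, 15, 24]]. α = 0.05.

χ² = 7.365. df = 2, critical = 5.991. Reject H₀. Variables are dependent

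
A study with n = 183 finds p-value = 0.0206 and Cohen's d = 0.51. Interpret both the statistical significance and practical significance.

Statistically significant (p = 0.0206 < 0.05). Cohen's d = 0.51 indicates a medium effect size. Both statistical and practical significance should be considered.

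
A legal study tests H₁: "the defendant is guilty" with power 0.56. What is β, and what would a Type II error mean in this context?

β = 1 - power = 1 - 0.56 = 0.44. A Type II error is failing to reject H₀ when H₀ is false (false negative) — here, failing to conclude that the defendant is guilty when in fact it is true. Consequence: acquitting a guilty person.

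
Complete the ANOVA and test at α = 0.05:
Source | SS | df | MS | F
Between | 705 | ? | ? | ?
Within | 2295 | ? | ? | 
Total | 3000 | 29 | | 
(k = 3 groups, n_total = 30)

df_between = 2, df_within = 27. MS_between = 352.5, MS_within = 85.0. F = 4.147, F_crit ≈ 3.354. Reject H₀.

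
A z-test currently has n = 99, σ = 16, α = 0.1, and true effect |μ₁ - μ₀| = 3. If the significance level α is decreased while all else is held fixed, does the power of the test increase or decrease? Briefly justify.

Power decreases: a smaller α raises the critical value, so less of the H₁ sampling distribution falls in the rejection region.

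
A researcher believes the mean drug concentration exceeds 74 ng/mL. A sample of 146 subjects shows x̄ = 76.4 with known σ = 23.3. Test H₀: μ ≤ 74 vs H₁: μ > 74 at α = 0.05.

z = 1.245. Critical value: 1.645. Fail to reject H₀.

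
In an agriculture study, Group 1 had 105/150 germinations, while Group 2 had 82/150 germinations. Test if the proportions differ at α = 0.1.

p̂₁ = 0.7, p̂₂ = 0.547, pooled p̂ = 0.623. z = 2.74. Critical: ±1.645. Reject H₀.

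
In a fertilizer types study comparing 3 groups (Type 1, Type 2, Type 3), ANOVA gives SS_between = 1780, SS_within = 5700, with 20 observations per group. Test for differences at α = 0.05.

df_between = 2, df_within = 57. F = MS_between/MS_within = 890.0/100.0 = 8.9. F_crit ≈ 3.159. Reject H₀. At least one mean differs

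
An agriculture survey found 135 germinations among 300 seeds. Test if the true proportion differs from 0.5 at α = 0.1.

p̂ = 0.45, p₀ = 0.5. z = (p̂ - p₀)/√(p₀(1-p₀)/n) = -1.732. Critical: ±1.645. Reject H₀.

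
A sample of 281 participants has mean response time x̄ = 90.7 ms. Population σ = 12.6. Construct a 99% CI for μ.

CI = x̄ ± z*(σ/√n) = 90.7 ± 2.576(12.6/√281) = 90.7 ± 1.94 = (88.76, 92.64)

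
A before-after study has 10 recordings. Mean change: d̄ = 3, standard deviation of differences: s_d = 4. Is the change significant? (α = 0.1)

t = d̄/(s_d/√n) = 3/(4/√10) = 2.372. df = 9, critical t = ±1.833. Reject H₀.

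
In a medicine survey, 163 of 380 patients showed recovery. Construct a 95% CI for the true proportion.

p̂ = 0.429. CI = p̂ ± z*√(p̂(1-p̂)/n) = (0.379, 0.479)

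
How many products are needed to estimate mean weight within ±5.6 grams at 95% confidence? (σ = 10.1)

n = (z*σ/E)² = (1.96×10.1/5.6)² = 12.5 → n = 13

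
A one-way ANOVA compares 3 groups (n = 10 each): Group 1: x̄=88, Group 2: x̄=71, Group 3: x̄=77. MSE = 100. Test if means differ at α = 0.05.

Grand mean = 78.67. SS_between = 1486.67, MS_between = 743.33. F = 7.433, F_crit ≈ 3.354. Reject H₀.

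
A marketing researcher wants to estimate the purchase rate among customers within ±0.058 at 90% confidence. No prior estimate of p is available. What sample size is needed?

Conservative approach: use p = 0.5 (maximizes p(1-p) = 0.25). n = z²(0.25)/E² = 1.645²×0.25/0.058² = 201.1 → n = 202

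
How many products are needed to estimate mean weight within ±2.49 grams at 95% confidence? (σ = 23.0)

n = (z*σ/E)² = (1.96×23.0/2.49)² = 327.8 → n = 328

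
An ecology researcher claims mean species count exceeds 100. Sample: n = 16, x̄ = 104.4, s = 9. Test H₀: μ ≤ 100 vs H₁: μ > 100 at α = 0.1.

t = (104.4 - 100)/(9/√16) = 1.956, df = 15. Critical t = 1.341. Reject H₀.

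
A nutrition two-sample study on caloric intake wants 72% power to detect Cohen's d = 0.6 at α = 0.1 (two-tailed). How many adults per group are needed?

z_{α/2} = 1.645, z_β = Φ⁻¹(0.72) = 0.583. For medium effect (d = 0.6): n per group = 2(z_{α/2} + z_β)²/d² = 2(1.645 + 0.583)²/0.6² = 27.6 → 28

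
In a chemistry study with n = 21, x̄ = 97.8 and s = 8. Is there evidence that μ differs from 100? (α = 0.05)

t = (x̄ - μ₀)/(s/√n) = (97.8 - 100)/(8/√21) = -1.26. df = 20, critical t = ±2.086. Fail to reject H₀.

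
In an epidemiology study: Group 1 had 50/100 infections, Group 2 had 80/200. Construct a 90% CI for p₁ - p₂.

p̂₁ = 0.5, p̂₂ = 0.4. Difference = 0.1. CI = (-0.0, 0.2)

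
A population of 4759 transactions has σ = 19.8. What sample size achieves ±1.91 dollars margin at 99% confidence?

Without FPC: n₀ = (2.576×19.8/1.91)² = 713.108. With FPC: n = n₀N/(n₀+N-1) = 620.3 → n = 621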